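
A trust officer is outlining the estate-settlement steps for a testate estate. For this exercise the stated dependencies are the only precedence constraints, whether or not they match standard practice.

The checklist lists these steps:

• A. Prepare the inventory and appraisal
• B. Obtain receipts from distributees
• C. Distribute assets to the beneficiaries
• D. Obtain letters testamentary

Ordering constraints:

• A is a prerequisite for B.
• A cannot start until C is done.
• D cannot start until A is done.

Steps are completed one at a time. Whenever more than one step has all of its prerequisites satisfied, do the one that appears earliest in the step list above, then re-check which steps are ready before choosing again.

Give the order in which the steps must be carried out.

Only C has no prerequisites, so it is first.
That leaves A as the only ready step → A.
Ready: B and D. B is listed earlier → B.
D needed A, now all done → D.

C → A → B → D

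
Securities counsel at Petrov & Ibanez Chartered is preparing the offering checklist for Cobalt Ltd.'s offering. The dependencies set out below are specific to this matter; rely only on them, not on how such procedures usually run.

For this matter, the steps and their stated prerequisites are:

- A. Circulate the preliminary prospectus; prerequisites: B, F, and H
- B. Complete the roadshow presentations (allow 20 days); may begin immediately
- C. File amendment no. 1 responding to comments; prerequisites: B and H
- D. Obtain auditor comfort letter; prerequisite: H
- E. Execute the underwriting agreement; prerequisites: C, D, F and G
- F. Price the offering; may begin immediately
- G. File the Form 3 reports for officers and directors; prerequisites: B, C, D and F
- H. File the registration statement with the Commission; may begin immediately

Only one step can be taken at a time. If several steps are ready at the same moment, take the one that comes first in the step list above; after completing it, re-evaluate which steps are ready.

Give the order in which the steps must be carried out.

B, F and H have no prerequisites; B is listed earlier, so B is first.
Ready: F and H. F is listed earlier → F.
Next only H has its prerequisites met → H.
Now A, C and D have their prerequisites met. A is listed earlier, so A next.
Now C and D have their prerequisites met. C is listed earlier, so C next.
D needed H, now all done → D.
Next only G has its prerequisites met → G.
E needed C, D, F and G, now all done → E.

B, F, H, A, C, D, G, E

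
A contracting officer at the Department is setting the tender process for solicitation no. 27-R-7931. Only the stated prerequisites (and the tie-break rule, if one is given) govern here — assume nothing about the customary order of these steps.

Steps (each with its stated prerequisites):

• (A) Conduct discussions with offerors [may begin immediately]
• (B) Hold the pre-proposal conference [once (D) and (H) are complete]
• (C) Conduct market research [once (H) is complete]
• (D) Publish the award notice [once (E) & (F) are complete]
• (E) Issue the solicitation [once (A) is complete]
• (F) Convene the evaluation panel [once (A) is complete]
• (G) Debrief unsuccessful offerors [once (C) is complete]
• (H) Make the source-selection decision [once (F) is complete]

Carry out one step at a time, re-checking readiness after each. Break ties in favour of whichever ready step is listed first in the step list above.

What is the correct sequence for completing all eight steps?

(A) has no prerequisites → (A) first.
Ready: (E) and (F). (E) is listed earlier → (E).
(F) needed (A), now all done → (F).
Now (D) and (H) have their prerequisites met. (D) is listed earlier, so (D) next.
(H) needed (F), now all done → (H).
Now (B) and (C) have their prerequisites met. (B) is listed earlier, so (B) next.
Next only (C) has its prerequisites met → (C).
That leaves (G) as the only ready step → (G).

(A), (E), (F), (D), (H), (B), (C), (G)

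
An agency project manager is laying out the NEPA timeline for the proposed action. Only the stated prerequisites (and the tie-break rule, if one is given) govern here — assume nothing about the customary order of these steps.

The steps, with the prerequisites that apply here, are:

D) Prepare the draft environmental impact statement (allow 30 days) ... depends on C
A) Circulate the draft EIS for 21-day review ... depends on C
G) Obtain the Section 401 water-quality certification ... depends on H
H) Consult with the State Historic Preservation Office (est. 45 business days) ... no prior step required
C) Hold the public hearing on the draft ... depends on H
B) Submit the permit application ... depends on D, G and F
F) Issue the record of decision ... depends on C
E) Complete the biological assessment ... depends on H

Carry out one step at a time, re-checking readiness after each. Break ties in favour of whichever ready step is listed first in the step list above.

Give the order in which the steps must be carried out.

H → G → C → D → A → F → B → E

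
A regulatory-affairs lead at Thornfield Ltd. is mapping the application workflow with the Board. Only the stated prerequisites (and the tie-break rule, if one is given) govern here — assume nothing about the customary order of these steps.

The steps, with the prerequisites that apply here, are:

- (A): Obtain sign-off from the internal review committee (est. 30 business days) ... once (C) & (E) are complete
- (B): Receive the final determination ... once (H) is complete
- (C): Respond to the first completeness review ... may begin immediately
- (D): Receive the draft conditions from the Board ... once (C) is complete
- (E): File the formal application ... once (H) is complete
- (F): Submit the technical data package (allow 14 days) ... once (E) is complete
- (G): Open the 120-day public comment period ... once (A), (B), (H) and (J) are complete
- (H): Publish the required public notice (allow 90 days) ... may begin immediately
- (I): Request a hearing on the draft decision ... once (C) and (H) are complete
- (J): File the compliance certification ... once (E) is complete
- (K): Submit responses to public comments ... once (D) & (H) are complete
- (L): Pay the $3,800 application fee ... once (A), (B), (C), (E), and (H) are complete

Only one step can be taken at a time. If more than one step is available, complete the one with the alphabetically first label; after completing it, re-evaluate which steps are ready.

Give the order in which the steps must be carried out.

Nothing is required for (C) and (H). (C) has the earlier label → (C) first.
(D) now also ready, so the ready set is {(D), (H)}; (D) has the earlier label → (D).
That leaves (H) as the only ready step → (H).
(B), (E), (I) and (K) are all available; (B) has the earlier label → (B).
Now (E), (I) and (K) have their prerequisites met. (E) has the earlier label, so (E) next.
(A), (F) and (J) now also ready, so the ready set is {(A), (F), (I), (J), (K)}; (A) has the earlier label → (A).
(L) now also ready, so the ready set is {(F), (I), (J), (K), (L)}; (F) has the earlier label → (F).
Now (I), (J), (K) and (L) have their prerequisites met. (I) has the earlier label, so (I) next.
Now (J), (K) and (L) have their prerequisites met. (J) has the earlier label, so (J) next.
Ready: (G), (K) and (L). (G) has the earlier label → (G).
Ready: (K) and (L). (K) has the earlier label → (K).
Next only (L) has its prerequisites met → (L).

(C), (D), (H), (B), (E), (A), (F), (I), (J), (G), (K), (L)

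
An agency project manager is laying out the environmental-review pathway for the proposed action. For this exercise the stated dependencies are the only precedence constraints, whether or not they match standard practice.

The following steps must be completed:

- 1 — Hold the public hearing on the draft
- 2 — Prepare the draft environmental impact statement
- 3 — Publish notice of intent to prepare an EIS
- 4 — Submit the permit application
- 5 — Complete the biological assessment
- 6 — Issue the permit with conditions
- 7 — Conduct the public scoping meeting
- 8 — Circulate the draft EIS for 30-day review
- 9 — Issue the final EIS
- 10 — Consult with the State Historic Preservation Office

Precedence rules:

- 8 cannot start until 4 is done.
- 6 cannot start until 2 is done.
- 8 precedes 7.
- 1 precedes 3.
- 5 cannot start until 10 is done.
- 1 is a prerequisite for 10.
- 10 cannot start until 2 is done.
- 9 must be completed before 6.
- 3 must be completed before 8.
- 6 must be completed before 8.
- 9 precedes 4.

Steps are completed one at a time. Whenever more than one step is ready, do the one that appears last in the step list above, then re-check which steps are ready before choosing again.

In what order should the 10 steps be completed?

9 → 4 → 2 → 6 → 1 → 10 → 5 → 3 → 8 → 7

9, 2 and 1 have no prerequisites; 9 is listed later, so 9 is first.
4 now also ready, so the ready set is {4, 2, 1}; 4 is listed later → 4.
Ready: 2 and 1. 2 is listed later → 2.
6 now also ready, so the ready set is {6, 1}; 6 is listed later → 6.
That leaves 1 as the only ready step → 1.
Now 10 and 3 have their prerequisites met. 10 is listed later, so 10 next.
Now 5 and 3 have their prerequisites met. 5 is listed later, so 5 next.
3 needed 1, now all done → 3.
8 needed 6, 4 and 3, now all done → 8.
7 is the only step now ready → 7.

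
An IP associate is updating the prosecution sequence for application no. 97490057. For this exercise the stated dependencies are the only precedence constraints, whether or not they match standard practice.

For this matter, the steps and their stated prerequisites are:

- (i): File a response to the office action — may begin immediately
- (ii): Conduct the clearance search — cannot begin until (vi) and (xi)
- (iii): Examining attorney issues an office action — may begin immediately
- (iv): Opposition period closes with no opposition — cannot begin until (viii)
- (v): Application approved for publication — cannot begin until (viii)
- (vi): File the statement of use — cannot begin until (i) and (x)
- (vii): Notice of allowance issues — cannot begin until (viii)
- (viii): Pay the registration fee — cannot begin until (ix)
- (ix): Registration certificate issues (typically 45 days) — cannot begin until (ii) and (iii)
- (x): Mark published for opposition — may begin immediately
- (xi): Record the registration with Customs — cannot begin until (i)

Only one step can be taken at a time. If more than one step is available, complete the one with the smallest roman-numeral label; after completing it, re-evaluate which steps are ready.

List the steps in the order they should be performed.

(i), (iii) and (x) have no prerequisites; (i) has the earlier label, so (i) is first.
(xi) now also ready, so the ready set is {(iii), (x), (xi)}; (iii) has the earlier label → (iii).
Now (x) and (xi) have their prerequisites met. (x) has the earlier label, so (x) next.
(vi) and (xi) are both available; (vi) has the earlier label → (vi).
(xi) is the only step now ready → (xi).
Next only (ii) has its prerequisites met → (ii).
That leaves (ix) as the only ready step → (ix).
(viii) needed (ix), now all done → (viii).
(iv), (v) and (vii) are all available; (iv) has the earlier label → (iv).
Ready: (v) and (vii). (v) has the earlier label → (v).
(vii) is the only step now ready → (vii).

(i) → (iii) → (x) → (vi) → (xi) → (ii) → (ix) → (viii) → (iv) → (v) → (vii)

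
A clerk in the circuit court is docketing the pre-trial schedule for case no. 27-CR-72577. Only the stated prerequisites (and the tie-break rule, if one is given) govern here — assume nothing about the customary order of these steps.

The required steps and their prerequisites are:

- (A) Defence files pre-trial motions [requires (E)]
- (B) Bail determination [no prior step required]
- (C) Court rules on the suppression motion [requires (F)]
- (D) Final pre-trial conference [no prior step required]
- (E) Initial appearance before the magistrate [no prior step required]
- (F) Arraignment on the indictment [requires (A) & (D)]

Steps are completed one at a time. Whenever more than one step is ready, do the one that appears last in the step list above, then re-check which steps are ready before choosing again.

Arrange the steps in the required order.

(E) → (D) → (B) → (A) → (F) → (C)

(E), (D) and (B) have no prerequisites; (E) is listed later, so (E) is first.
(A) now also ready, so the ready set is {(D), (B), (A)}; (D) is listed later → (D).
Ready: (B) and (A). (B) is listed later → (B).
Next only (A) has its prerequisites met → (A).
(F) needed (D) and (A), now all done → (F).
(C) needed (F), now all done → (C).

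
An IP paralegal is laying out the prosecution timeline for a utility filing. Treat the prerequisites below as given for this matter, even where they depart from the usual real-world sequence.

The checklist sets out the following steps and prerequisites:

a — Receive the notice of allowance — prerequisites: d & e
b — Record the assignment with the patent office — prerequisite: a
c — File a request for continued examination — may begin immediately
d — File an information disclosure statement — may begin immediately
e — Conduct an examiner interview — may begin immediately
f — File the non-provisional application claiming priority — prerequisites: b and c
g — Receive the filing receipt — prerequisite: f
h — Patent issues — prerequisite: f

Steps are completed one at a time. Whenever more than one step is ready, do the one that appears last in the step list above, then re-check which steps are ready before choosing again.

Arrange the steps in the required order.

e d c a b f h g

e, d and c have no prerequisites; e is listed later, so e is first.
d and c are both available; d is listed later → d.
a now also ready, so the ready set is {c, a}; c is listed later → c.
a needed e and d, now all done → a.
b needed a, now all done → b.
Next only f has its prerequisites met → f.
Ready: h and g. h is listed later → h.
g needed f, now all done → g.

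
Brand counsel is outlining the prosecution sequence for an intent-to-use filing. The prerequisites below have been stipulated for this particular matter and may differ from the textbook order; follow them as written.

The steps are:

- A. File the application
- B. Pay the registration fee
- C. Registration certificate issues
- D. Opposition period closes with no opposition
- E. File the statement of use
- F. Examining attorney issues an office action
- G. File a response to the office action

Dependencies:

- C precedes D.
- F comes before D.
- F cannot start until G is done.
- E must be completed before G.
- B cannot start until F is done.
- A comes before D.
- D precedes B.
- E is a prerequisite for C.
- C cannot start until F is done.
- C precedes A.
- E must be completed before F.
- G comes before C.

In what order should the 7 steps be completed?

E G F C A D B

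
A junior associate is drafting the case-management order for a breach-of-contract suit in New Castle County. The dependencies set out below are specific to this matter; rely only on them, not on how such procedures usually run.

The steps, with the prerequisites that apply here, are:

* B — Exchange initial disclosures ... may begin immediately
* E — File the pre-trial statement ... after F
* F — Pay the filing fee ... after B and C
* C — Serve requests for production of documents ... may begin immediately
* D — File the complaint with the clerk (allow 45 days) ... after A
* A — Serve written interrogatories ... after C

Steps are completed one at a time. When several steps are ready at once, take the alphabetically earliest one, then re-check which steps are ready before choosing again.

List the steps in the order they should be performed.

B and C have no prerequisites; B has the earlier label, so B is first.
That leaves C as the only ready step → C.
A and F are both available; A has the earlier label → A.
D now also ready, so the ready set is {D, F}; D has the earlier label → D.
F needed B and C, now all done → F.
That leaves E as the only ready step → E.

B, C, A, D, F, E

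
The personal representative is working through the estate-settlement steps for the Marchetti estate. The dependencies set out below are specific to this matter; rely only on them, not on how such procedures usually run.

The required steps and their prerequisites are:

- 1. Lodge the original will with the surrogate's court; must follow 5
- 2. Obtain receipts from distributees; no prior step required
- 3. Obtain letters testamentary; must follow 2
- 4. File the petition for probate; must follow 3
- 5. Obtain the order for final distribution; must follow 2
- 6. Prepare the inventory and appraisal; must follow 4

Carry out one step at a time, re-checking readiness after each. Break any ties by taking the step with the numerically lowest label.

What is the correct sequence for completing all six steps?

Only 2 has no prerequisites, so it is first.
3 and 5 are both available; 3 has the earlier label → 3.
4 and 5 are both available; 4 has the earlier label → 4.
Now 5 and 6 have their prerequisites met. 5 has the earlier label, so 5 next.
Ready: 1 and 6. 1 has the earlier label → 1.
Next only 6 has its prerequisites met → 6.

2, 3, 4, 5, 1, 6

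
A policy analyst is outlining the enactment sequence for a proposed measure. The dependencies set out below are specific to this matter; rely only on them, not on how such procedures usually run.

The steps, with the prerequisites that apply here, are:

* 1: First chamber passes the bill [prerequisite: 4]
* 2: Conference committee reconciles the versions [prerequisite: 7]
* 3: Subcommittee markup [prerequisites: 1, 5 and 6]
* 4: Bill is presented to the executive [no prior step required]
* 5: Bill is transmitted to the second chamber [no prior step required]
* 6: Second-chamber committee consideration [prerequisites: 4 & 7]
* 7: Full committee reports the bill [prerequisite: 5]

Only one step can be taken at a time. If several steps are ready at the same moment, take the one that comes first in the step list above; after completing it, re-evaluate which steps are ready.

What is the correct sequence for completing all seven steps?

4 and 5 have no prerequisites; 4 is listed earlier, so 4 is first.
1 and 5 are both available; 1 is listed earlier → 1.
5 is the only step now ready → 5.
That leaves 7 as the only ready step → 7.
Ready: 2 and 6. 2 is listed earlier → 2.
Next only 6 has its prerequisites met → 6.
3 needed 1, 5 and 6, now all done → 3.

4 → 1 → 5 → 7 → 2 → 6 → 3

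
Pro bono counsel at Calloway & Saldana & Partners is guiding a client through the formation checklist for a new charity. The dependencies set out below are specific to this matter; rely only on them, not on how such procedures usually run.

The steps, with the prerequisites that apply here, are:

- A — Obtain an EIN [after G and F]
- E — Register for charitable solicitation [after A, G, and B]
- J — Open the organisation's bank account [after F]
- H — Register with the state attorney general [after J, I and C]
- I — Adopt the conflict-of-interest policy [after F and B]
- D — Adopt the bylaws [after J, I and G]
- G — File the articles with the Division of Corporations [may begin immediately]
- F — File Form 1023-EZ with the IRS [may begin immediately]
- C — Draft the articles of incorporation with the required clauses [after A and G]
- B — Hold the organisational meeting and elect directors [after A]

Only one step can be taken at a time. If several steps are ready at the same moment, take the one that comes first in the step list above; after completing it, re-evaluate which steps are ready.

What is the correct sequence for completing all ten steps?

G and F have no prerequisites; G is listed earlier, so G is first.
Next only F has its prerequisites met → F.
A and J are both available; A is listed earlier → A.
C and B now also ready, so the ready set is {J, C, B}; J is listed earlier → J.
Now C and B have their prerequisites met. C is listed earlier, so C next.
B needed A, now all done → B.
Ready: E and I. E is listed earlier → E.
Next only I has its prerequisites met → I.
H and D are both available; H is listed earlier → H.
D needed J, I and G, now all done → D.

G, F, A, J, C, B, E, I, H, D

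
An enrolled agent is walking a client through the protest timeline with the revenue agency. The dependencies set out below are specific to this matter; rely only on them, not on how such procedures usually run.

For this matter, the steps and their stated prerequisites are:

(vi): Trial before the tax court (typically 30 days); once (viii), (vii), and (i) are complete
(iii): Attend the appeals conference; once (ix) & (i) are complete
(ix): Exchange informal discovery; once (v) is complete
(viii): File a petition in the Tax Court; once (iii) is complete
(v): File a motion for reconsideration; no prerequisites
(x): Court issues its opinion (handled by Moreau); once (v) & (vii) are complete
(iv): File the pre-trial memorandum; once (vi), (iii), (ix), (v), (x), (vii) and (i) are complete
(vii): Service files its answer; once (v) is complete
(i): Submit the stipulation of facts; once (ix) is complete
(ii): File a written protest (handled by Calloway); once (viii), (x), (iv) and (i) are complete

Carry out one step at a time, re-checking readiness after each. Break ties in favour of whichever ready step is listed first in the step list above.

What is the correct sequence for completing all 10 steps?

(v) (ix) (vii) (x) (i) (iii) (viii) (vi) (iv) (ii)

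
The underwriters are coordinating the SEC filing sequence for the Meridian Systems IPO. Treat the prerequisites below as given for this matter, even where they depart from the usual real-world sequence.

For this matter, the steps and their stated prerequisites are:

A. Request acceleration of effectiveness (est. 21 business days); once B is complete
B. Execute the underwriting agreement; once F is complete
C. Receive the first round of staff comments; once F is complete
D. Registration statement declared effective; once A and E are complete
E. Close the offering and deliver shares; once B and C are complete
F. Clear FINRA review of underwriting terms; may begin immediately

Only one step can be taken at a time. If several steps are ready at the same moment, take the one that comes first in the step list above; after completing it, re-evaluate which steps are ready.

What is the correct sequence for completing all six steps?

Only F has no prerequisites, so it is first.
Now B and C have their prerequisites met. B is listed earlier, so B next.
Ready: A and C. A is listed earlier → A.
That leaves C as the only ready step → C.
E needed B and C, now all done → E.
D needed A and E, now all done → D.

F, B, A, C, E, D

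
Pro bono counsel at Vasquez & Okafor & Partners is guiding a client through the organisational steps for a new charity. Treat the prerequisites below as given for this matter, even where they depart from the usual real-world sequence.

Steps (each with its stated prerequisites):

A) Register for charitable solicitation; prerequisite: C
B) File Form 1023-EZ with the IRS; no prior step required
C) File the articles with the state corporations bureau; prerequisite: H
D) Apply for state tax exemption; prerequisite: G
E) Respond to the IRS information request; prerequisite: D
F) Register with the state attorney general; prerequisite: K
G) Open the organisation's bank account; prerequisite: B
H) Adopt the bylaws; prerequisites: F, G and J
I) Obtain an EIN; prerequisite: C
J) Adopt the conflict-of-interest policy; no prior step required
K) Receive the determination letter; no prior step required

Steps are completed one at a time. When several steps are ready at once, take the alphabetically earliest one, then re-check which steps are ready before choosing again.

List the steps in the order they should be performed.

B, J and K have no prerequisites; B has the earlier label, so B is first.
Now G, J and K have their prerequisites met. G has the earlier label, so G next.
D now also ready, so the ready set is {D, J, K}; D has the earlier label → D.
Now E, J and K have their prerequisites met. E has the earlier label, so E next.
Now J and K have their prerequisites met. J has the earlier label, so J next.
K is the only step now ready → K.
F needed K, now all done → F.
That leaves H as the only ready step → H.
C is the only step now ready → C.
A and I are both available; A has the earlier label → A.
I is the only step now ready → I.

B, G, D, E, J, K, F, H, C, A, I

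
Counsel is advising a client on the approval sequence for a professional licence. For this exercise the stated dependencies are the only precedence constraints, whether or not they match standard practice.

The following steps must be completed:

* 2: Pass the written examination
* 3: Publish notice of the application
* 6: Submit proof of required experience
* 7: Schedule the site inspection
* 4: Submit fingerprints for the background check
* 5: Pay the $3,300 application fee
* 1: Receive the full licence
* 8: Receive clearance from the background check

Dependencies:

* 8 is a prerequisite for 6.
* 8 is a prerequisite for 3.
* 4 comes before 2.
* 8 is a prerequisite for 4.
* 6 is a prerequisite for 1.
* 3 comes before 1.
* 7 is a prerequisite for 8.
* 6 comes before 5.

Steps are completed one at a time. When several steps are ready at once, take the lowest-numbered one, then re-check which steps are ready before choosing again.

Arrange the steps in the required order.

7, 8, 3, 4, 2, 6, 1, 5

7 has no prerequisites → 7 first.
Next only 8 has its prerequisites met → 8.
Ready: 3, 4 and 6. 3 has the earlier label → 3.
4 and 6 are both available; 4 has the earlier label → 4.
Ready: 2 and 6. 2 has the earlier label → 2.
Next only 6 has its prerequisites met → 6.
1 and 5 are both available; 1 has the earlier label → 1.
5 needed 6, now all done → 5.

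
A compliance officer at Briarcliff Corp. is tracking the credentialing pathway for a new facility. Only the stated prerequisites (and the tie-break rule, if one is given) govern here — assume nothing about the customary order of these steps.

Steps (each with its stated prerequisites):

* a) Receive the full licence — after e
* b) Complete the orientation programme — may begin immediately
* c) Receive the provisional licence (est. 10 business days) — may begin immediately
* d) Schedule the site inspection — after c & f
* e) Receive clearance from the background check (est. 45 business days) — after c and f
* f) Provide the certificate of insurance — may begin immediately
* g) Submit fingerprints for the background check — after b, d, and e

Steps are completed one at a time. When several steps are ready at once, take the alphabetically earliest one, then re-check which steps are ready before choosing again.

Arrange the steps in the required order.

b c f d e a g

b, c and f have no prerequisites; b has the earlier label, so b is first.
Now c and f have their prerequisites met. c has the earlier label, so c next.
f is the only step now ready → f.
d and e are both available; d has the earlier label → d.
That leaves e as the only ready step → e.
Now a and g have their prerequisites met. a has the earlier label, so a next.
g needed b, d and e, now all done → g.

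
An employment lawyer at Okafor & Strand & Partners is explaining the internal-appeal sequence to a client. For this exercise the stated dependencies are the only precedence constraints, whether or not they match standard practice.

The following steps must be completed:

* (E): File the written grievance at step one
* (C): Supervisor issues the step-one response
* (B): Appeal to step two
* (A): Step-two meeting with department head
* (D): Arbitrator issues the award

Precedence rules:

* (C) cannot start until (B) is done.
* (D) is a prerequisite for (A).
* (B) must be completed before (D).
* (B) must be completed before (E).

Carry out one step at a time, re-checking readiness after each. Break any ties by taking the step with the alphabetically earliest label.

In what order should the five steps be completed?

(B) has no prerequisites → (B) first.
Now (C), (D) and (E) have their prerequisites met. (C) has the earlier label, so (C) next.
Ready: (D) and (E). (D) has the earlier label → (D).
(A) now also ready, so the ready set is {(A), (E)}; (A) has the earlier label → (A).
(E) needed (B), now all done → (E).

(B), (C), (D), (A), (E)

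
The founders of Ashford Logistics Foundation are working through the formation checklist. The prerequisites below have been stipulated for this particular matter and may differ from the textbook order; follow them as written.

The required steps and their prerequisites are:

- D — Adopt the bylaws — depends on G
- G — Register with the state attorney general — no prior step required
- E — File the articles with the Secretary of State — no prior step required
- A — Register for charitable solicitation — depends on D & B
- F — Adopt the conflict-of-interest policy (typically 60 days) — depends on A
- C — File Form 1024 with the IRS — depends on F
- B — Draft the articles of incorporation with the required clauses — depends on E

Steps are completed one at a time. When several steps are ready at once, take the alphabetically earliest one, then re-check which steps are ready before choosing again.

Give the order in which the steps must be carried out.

Nothing is required for E and G. E has the earlier label → E first.
B now also ready, so the ready set is {B, G}; B has the earlier label → B.
Next only G has its prerequisites met → G.
D is the only step now ready → D.
A needed B and D, now all done → A.
F needed A, now all done → F.
That leaves C as the only ready step → C.

E, B, G, D, A, F, C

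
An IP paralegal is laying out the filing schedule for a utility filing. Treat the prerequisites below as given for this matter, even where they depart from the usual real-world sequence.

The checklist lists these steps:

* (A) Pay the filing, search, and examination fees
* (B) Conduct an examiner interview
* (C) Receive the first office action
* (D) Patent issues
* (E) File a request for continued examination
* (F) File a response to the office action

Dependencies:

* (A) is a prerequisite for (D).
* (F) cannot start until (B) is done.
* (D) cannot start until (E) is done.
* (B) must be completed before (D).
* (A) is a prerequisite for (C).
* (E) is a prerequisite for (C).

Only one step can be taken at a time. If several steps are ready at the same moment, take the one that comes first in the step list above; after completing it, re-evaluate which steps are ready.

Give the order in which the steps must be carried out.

(A), (B), (E), (C), (D), (F)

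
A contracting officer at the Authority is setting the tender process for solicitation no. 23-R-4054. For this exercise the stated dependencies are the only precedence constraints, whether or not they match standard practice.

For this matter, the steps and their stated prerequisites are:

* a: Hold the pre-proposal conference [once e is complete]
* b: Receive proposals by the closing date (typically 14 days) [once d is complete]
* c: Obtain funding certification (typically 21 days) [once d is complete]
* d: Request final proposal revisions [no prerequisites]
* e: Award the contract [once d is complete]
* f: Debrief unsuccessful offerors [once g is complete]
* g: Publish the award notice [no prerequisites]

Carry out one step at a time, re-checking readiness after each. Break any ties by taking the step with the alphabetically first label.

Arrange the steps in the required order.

d b c e a g f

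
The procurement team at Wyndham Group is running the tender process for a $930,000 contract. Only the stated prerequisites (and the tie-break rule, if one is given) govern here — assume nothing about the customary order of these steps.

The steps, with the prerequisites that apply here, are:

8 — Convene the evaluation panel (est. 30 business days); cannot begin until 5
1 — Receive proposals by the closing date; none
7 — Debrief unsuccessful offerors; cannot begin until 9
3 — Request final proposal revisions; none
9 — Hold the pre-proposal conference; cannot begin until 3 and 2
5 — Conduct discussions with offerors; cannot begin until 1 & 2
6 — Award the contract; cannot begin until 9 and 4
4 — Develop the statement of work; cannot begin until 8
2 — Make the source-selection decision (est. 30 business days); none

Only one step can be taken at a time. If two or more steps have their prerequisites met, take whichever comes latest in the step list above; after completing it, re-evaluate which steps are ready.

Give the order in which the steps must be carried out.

2, 3, 9, 7, 1, 5, 8, 4, 6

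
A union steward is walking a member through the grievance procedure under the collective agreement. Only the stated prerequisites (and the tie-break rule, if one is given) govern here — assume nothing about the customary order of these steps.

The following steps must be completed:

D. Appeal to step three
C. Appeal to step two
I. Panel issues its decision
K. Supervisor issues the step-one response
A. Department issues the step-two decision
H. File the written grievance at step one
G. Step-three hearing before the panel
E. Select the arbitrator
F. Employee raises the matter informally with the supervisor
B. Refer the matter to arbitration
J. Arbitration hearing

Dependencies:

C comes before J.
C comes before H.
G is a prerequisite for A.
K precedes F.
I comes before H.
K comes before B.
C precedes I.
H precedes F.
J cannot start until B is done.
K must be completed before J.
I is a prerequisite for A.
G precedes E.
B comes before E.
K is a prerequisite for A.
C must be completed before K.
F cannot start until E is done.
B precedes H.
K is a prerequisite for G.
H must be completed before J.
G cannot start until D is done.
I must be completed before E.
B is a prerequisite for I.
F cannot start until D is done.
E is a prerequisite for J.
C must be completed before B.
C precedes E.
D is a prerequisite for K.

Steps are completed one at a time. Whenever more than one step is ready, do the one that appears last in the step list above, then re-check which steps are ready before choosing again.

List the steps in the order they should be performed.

Nothing is required for C and D. C is listed later → C first.
Next only D has its prerequisites met → D.
That leaves K as the only ready step → K.
Ready: B and G. B is listed later → B.
Now G and I have their prerequisites met. G is listed later, so G next.
I needed B and C, now all done → I.
Now E, H and A have their prerequisites met. E is listed later, so E next.
Ready: H and A. H is listed later → H.
J, F and A are all available; J is listed later → J.
Now F and A have their prerequisites met. F is listed later, so F next.
Next only A has its prerequisites met → A.

C, D, K, B, G, I, E, H, J, F, A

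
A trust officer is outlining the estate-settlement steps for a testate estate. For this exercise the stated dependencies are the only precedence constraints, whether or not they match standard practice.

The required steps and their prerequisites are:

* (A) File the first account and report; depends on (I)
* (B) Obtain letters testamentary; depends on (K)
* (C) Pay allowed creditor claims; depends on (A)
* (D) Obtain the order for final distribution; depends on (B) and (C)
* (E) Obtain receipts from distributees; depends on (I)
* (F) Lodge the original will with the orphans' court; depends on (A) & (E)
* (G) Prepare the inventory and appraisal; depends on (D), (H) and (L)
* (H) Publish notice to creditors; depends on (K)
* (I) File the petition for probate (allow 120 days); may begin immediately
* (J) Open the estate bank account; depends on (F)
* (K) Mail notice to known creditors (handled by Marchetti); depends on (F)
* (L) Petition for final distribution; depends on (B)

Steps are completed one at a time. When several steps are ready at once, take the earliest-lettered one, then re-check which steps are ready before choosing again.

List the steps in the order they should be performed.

Only (I) has no prerequisites, so it is first.
Ready: (A) and (E). (A) has the earlier label → (A).
(C) now also ready, so the ready set is {(C), (E)}; (C) has the earlier label → (C).
(E) is the only step now ready → (E).
(F) needed (A) and (E), now all done → (F).
Now (J) and (K) have their prerequisites met. (J) has the earlier label, so (J) next.
(K) is the only step now ready → (K).
Now (B) and (H) have their prerequisites met. (B) has the earlier label, so (B) next.
Ready: (D), (H) and (L). (D) has the earlier label → (D).
Now (H) and (L) have their prerequisites met. (H) has the earlier label, so (H) next.
(L) needed (B), now all done → (L).
(G) needed (D), (H) and (L), now all done → (G).

(I), (A), (C), (E), (F), (J), (K), (B), (D), (H), (L), (G)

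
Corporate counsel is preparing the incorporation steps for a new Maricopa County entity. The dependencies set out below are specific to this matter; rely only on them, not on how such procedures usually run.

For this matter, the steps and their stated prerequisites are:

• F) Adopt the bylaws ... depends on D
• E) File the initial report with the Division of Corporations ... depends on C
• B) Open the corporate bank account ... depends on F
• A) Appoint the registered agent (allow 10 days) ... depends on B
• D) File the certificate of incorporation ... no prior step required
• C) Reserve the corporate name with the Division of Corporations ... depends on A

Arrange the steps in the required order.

Only D has no prerequisites, so it is first.
That leaves F as the only ready step → F.
Next only B has its prerequisites met → B.
A is the only step now ready → A.
That leaves C as the only ready step → C.
That leaves E as the only ready step → E.

D → F → B → A → C → E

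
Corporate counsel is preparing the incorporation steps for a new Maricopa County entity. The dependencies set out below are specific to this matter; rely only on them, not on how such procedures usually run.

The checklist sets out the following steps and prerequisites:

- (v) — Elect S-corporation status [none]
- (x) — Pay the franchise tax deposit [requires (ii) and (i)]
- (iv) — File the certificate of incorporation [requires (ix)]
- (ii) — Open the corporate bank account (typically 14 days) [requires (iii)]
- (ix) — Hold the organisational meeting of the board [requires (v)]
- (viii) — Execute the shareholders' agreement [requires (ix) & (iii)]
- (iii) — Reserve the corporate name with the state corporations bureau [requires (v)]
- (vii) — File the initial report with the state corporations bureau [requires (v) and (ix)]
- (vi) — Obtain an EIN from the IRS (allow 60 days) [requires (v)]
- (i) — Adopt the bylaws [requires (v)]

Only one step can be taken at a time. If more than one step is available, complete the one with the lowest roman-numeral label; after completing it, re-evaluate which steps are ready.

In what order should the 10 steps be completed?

(v) has no prerequisites → (v) first.
Now (i), (iii), (vi) and (ix) have their prerequisites met. (i) has the earlier label, so (i) next.
(iii), (vi) and (ix) are all available; (iii) has the earlier label → (iii).
(ii) now also ready, so the ready set is {(ii), (vi), (ix)}; (ii) has the earlier label → (ii).
(x) now also ready, so the ready set is {(vi), (ix), (x)}; (vi) has the earlier label → (vi).
Now (ix) and (x) have their prerequisites met. (ix) has the earlier label, so (ix) next.
(iv), (vii) and (viii) now also ready, so the ready set is {(iv), (vii), (viii), (x)}; (iv) has the earlier label → (iv).
(vii), (viii) and (x) are all available; (vii) has the earlier label → (vii).
Now (viii) and (x) have their prerequisites met. (viii) has the earlier label, so (viii) next.
(x) needed (i) and (ii), now all done → (x).

(v), (i), (iii), (ii), (vi), (ix), (iv), (vii), (viii), (x)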